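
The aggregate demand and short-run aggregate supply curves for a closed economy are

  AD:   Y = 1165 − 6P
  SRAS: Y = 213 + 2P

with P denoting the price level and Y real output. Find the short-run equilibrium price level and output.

Set AD = SRAS: 1165 − 6P = 213 + 2P, so 952 = 8P and P = 119.
Then Y = 1165 − 6·119 = 451.

P = 119, Y = 451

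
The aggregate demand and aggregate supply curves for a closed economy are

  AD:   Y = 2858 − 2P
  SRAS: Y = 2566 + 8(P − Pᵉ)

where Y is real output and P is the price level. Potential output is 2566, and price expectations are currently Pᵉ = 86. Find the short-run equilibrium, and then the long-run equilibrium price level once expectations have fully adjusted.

Short run: with Pᵉ = 86, SRAS is Y = 1878 + 8P. Setting AD = SRAS gives 980 = 10P, so P = 98 and Y = 2858 − 2·98 = 2662.
Output 2662 is above potential 2566, so over time expected prices rise and SRAS shifts left until Y returns to 2566.
Long run: Y = 2566 on the AD curve gives 2566 = 2858 − 2P, so P = 146.

Short run: P = 98, Y = 2662. Long run: P = 146.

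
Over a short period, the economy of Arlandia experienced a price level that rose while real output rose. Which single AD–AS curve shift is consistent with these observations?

AD shifted right

P rose and Y rose. An AD shift moves P and Y in the same direction; an SRAS shift moves them in opposite directions.
Here P and Y moved in the same direction, so the AD curve shifted.
Since Y rose, AD shifted right.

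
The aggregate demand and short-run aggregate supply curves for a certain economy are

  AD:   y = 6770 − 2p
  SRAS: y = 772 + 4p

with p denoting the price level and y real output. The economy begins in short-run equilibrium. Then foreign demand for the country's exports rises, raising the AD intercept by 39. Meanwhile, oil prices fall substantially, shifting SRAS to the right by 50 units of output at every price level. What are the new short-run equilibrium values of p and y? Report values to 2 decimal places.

p = 997.83, y = 4813.33

After both shocks: AD is y = 6809 − 2p and SRAS is y = 822 + 4p.
Setting them equal: 5987 = 6p, so p = 997.83.
Substituting into AD, y = 4813.33.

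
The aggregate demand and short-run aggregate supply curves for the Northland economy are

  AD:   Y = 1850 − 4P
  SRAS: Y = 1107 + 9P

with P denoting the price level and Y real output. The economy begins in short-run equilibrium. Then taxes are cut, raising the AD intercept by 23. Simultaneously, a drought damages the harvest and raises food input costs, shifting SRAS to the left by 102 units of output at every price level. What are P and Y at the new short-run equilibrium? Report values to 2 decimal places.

After both shocks: AD is Y = 1873 − 4P and SRAS is Y = 1005 + 9P.
Setting them equal: 868 = 13P, so P = 66.77.
Substituting into AD, Y = 1605.92.

P = 66.77, Y = 1605.92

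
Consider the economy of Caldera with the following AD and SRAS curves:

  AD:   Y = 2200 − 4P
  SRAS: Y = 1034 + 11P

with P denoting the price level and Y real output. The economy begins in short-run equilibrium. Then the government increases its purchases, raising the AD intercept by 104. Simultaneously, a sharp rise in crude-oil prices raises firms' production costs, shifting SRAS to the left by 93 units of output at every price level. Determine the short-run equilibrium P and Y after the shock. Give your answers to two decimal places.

P = 90.87, Y = 1940.53

After both shocks: AD is Y = 2304 − 4P and SRAS is Y = 941 + 11P.
Setting them equal: 1363 = 15P, so P = 90.87.
Substituting into AD, Y = 1940.53.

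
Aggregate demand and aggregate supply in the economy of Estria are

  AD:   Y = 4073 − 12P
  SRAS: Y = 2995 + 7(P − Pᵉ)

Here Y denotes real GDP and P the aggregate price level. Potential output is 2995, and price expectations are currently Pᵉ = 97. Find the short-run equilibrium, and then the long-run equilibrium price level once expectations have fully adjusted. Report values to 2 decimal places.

Short run: P = 92.47, Y = 2963.32. Long run: P = 89.83.

Short run: with Pᵉ = 97, SRAS is Y = 2316 + 7P. Setting AD = SRAS gives 1757 = 19P, so P = 92.47 and Y = 4073 − 12P = 2963.32.
Output 2963.32 is below potential 2995, so over time expected prices fall and SRAS shifts right until Y returns to 2995.
Long run: Y = 2995 on the AD curve gives 2995 = 4073 − 12P, so P = 89.83.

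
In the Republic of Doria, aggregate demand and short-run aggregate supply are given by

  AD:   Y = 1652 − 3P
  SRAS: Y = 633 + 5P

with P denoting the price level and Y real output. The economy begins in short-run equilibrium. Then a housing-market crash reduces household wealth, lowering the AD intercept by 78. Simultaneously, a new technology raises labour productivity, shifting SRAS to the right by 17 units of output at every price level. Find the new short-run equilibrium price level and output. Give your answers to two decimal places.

After both shocks: AD is Y = 1574 − 3P and SRAS is Y = 650 + 5P.
Setting them equal: 924 = 8P, so P = 115.50.
Substituting into AD, Y = 1227.50.

P = 115.50, Y = 1227.50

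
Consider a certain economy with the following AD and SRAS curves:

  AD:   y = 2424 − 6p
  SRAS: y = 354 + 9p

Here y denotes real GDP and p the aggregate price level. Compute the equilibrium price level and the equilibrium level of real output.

p = 138, y = 1596

Set AD = SRAS: 2424 − 6p = 354 + 9p, so 2070 = 15p and p = 138.
Then y = 2424 − 6·138 = 1596.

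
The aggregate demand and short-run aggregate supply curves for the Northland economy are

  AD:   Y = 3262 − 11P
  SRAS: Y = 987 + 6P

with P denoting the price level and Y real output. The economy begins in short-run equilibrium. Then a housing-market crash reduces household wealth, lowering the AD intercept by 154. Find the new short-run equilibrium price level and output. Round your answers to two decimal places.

This is a negative demand shock: AD shifts left.
New AD: Y = 3108 − 11P.
Set AD = SRAS: 3108 − 11P = 987 + 6P, so 2121 = 17P and P = 124.76.
Substituting into AD, Y = 1735.59.

P = 124.76, Y = 1735.59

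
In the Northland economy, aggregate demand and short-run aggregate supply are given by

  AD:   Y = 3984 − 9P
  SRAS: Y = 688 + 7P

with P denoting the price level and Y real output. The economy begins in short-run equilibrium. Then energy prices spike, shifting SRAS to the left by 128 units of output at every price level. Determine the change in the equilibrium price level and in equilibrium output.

This is a negative supply shock: SRAS shifts left.
New SRAS: Y = 560 + 7P.
Set AD = SRAS: 3984 − 9P = 560 + 7P, so 3424 = 16P and P = 214.
Y = 3984 − 9·214 = 2058.
Initially P = 206, Y = 2130, so ΔP = +8 and ΔY = -72.

ΔP = +8, ΔY = -72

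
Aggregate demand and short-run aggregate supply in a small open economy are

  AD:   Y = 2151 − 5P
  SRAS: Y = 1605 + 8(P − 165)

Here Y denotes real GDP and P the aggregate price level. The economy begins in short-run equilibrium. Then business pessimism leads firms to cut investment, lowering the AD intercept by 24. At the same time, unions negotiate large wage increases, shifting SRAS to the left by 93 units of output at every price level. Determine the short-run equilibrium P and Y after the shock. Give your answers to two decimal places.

P = 148.85, Y = 1382.77

After both shocks: AD is Y = 2127 − 5P and SRAS is Y = 192 + 8P.
Setting them equal: 1935 = 13P, so P = 148.85.
Substituting into AD, Y = 1382.77.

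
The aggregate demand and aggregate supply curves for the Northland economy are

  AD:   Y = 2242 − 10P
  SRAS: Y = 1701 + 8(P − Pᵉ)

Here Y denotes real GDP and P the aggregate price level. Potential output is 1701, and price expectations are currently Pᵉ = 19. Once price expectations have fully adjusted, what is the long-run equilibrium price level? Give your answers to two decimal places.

Long-run P = 54.10

Short run: with Pᵉ = 19, SRAS is Y = 1549 + 8P. Setting AD = SRAS gives 693 = 18P, so P = 38.50 and Y = 2242 − 10P = 1857.00.
Output 1857.00 is above potential 1701, so over time expected prices rise and SRAS shifts left until Y returns to 1701.
Long run: Y = 1701 on the AD curve gives 1701 = 2242 − 10P, so P = 54.10.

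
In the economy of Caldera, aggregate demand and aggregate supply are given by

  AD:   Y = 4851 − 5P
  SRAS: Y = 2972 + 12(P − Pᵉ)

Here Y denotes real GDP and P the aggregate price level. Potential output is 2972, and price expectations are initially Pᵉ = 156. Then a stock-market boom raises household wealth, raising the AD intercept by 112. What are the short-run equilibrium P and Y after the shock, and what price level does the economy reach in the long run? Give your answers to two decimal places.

Short run: P = 227.24, Y = 3826.82. Long run: P = 398.20.

AD shifts right: new AD is Y = 4963 − 5P. With Pᵉ = 156, SRAS is Y = 1100 + 12P.
Short run: 4963 − 5P = 1100 + 12P gives 3863 = 17P, so P = 227.24 and Y = 4963 − 5P = 3826.82.
Y = 3826.82 is above potential 2972; expectations adjust and SRAS shifts left until Y = 2972.
Long run: on the new AD curve, 2972 = 4963 − 5P gives P = 398.20.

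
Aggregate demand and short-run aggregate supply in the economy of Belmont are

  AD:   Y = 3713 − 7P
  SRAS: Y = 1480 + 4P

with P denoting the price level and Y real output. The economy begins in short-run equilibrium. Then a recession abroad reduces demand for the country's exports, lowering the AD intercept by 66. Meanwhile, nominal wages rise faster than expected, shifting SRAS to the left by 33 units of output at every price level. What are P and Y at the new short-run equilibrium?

P = 200, Y = 2247

After both shocks: AD is Y = 3647 − 7P and SRAS is Y = 1447 + 4P.
Setting them equal: 2200 = 11P, so P = 200.
Y = 3647 − 7·200 = 2247.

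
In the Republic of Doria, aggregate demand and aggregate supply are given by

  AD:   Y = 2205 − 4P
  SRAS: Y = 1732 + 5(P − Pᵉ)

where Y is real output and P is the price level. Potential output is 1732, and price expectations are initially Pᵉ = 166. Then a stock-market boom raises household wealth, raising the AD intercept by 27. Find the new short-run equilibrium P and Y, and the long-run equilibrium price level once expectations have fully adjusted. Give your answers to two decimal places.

Short run: P = 147.78, Y = 1640.89. Long run: P = 125.00.

AD shifts right: new AD is Y = 2232 − 4P. With Pᵉ = 166, SRAS is Y = 902 + 5P.
Short run: 2232 − 4P = 902 + 5P gives 1330 = 9P, so P = 147.78 and Y = 2232 − 4P = 1640.89.
Y = 1640.89 is below potential 1732; expectations adjust and SRAS shifts right until Y = 1732.
Long run: on the new AD curve, 1732 = 2232 − 4P gives P = 125.00.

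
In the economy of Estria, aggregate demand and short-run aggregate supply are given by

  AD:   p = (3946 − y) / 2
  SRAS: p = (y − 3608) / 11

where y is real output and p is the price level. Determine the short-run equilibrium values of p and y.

p = 26, y = 3894

Rearrange AD to y = 3946 − 2p.
Rearrange SRAS to y = 3608 + 11p.
Set AD = SRAS: 3946 − 2p = 3608 + 11p, so 338 = 13p and p = 26.
Then y = 3946 − 2·26 = 3894.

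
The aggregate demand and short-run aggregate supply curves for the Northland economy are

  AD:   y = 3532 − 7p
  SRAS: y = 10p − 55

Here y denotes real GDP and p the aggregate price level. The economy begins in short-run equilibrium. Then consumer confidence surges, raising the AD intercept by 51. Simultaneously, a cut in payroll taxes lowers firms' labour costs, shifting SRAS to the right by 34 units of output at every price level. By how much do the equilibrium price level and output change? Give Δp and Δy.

Δp = +1, Δy = +44

After both shocks: AD is y = 3583 − 7p and SRAS is y = 10p − 21.
Setting them equal: 3604 = 17p, so p = 212.
y = 3583 − 7·212 = 2099.
Initially p = 211, y = 2055, so Δp = +1 and Δy = +44.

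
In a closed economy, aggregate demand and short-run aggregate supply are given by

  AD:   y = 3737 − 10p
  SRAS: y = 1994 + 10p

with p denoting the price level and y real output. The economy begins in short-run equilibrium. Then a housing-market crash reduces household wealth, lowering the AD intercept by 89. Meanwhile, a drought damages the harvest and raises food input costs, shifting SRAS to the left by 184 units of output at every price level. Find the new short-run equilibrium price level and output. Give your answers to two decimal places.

After both shocks: AD is y = 3648 − 10p and SRAS is y = 1810 + 10p.
Setting them equal: 1838 = 20p, so p = 91.90.
Substituting into AD, y = 2729.00.

p = 91.90, y = 2729.00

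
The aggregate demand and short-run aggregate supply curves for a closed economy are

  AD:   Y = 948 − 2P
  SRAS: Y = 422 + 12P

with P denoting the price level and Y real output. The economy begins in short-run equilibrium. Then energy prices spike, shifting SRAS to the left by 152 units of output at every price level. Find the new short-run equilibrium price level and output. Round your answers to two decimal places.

This is a negative supply shock: SRAS shifts left.
New SRAS: Y = 270 + 12P.
Set AD = SRAS: 948 − 2P = 270 + 12P, so 678 = 14P and P = 48.43.
Substituting into AD, Y = 851.14.

P = 48.43, Y = 851.14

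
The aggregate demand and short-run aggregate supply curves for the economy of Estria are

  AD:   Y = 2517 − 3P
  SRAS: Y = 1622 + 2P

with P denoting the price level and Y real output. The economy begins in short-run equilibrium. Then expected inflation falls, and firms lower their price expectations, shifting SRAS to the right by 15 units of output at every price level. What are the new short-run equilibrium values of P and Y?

P = 176, Y = 1989

This is a positive supply shock: SRAS shifts right.
New SRAS: Y = 1637 + 2P.
Set AD = SRAS: 2517 − 3P = 1637 + 2P, so 880 = 5P and P = 176.
Y = 2517 − 3·176 = 1989.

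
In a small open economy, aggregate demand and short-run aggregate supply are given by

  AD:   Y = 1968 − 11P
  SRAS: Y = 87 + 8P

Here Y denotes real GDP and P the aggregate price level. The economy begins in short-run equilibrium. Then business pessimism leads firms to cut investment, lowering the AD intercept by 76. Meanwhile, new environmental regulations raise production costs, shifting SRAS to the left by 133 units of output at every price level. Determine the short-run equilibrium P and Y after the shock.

After both shocks: AD is Y = 1892 − 11P and SRAS is Y = 8P − 46.
Setting them equal: 1938 = 19P, so P = 102.
Y = 1892 − 11·102 = 770.

P = 102, Y = 770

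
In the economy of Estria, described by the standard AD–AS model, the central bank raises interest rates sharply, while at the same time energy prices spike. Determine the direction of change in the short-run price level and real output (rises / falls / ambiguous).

The first event is a negative demand shock: AD shifts left, which by itself pushes P down and Y down.
The second is an adverse supply shock: SRAS shifts left, which by itself pushes P up and Y down.
The two shocks push P in opposite directions, so the effect on P is ambiguous. Both shocks push Y down, so Y falls.

Price level: ambiguous; output: falls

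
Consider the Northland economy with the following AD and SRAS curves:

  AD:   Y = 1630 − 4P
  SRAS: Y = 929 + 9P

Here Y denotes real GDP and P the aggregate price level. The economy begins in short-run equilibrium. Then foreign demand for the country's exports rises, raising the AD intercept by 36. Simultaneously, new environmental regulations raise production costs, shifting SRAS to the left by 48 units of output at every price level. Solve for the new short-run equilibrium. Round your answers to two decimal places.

P = 60.38, Y = 1424.46

After both shocks: AD is Y = 1666 − 4P and SRAS is Y = 881 + 9P.
Setting them equal: 785 = 13P, so P = 60.38.
Substituting into AD, Y = 1424.46.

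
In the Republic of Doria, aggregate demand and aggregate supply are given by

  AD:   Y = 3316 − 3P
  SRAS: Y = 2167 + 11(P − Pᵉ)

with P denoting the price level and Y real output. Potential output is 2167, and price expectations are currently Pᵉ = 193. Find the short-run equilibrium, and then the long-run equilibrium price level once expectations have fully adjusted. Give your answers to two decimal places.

Short run: P = 233.71, Y = 2614.86. Long run: P = 383.00.

Short run: with Pᵉ = 193, SRAS is Y = 44 + 11P. Setting AD = SRAS gives 3272 = 14P, so P = 233.71 and Y = 3316 − 3P = 2614.86.
Output 2614.86 is above potential 2167, so over time expected prices rise and SRAS shifts left until Y returns to 2167.
Long run: Y = 2167 on the AD curve gives 2167 = 3316 − 3P, so P = 383.00.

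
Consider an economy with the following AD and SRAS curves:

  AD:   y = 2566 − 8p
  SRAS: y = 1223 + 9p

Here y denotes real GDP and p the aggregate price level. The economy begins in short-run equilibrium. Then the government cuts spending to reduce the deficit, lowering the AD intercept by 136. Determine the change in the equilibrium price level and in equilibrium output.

Δp = -8, Δy = -72

This is a negative demand shock: AD shifts left.
New AD: y = 2430 − 8p.
Set AD = SRAS: 2430 − 8p = 1223 + 9p, so 1207 = 17p and p = 71.
y = 2430 − 8·71 = 1862.
Initially p = 79, y = 1934, so Δp = -8 and Δy = -72.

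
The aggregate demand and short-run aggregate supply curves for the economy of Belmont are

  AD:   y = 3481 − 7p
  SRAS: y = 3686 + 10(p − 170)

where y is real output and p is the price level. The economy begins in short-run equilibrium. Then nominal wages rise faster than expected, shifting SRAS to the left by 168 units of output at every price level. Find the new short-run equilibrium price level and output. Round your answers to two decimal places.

This is a negative supply shock: SRAS shifts left.
New SRAS: y = 1818 + 10p.
Set AD = SRAS: 3481 − 7p = 1818 + 10p, so 1663 = 17p and p = 97.82.
Substituting into AD, y = 2796.24.

p = 97.82, y = 2796.24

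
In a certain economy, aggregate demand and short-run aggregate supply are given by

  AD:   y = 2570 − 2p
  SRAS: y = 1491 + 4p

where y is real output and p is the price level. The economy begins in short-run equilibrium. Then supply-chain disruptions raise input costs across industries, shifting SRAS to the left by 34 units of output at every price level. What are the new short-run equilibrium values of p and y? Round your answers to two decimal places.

This is a negative supply shock: SRAS shifts left.
New SRAS: y = 1457 + 4p.
Set AD = SRAS: 2570 − 2p = 1457 + 4p, so 1113 = 6p and p = 185.50.
Substituting into AD, y = 2199.00.

p = 185.50, y = 2199.00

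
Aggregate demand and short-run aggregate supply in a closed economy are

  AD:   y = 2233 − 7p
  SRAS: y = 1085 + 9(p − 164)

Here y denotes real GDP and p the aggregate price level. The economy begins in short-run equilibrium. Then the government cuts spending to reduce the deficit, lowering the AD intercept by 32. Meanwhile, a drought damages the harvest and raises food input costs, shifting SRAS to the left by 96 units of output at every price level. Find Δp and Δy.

After both shocks: AD is y = 2201 − 7p and SRAS is y = 9p − 487.
Setting them equal: 2688 = 16p, so p = 168.
y = 2201 − 7·168 = 1025.
Initially p = 164, y = 1085, so Δp = +4 and Δy = -60.

Δp = +4, Δy = -60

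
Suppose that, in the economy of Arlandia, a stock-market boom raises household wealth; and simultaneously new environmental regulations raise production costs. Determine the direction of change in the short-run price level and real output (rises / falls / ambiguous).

The first event is a positive demand shock: AD shifts right, which by itself pushes P up and Y up.
The second is an adverse supply shock: SRAS shifts left, which by itself pushes P up and Y down.
Both shocks push P up, so P rises. The two shocks push Y in opposite directions, so the effect on Y is ambiguous.

Price level: rises; output: ambiguous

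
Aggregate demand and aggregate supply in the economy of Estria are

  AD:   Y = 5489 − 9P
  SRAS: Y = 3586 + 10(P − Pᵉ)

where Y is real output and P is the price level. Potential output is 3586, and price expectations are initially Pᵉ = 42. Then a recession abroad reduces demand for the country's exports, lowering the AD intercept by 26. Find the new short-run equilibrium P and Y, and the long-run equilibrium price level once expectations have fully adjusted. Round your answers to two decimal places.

Short run: P = 120.89, Y = 4374.95. Long run: P = 208.56.

AD shifts left: new AD is Y = 5463 − 9P. With Pᵉ = 42, SRAS is Y = 3166 + 10P.
Short run: 5463 − 9P = 3166 + 10P gives 2297 = 19P, so P = 120.89 and Y = 5463 − 9P = 4374.95.
Y = 4374.95 is above potential 3586; expectations adjust and SRAS shifts left until Y = 3586.
Long run: on the new AD curve, 3586 = 5463 − 9P gives P = 208.56.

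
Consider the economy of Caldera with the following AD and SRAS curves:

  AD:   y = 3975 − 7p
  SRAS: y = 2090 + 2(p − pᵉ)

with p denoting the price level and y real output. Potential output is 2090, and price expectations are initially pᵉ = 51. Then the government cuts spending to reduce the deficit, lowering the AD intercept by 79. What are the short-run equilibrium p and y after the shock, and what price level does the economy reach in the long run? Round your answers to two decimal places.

AD shifts left: new AD is y = 3896 − 7p. With pᵉ = 51, SRAS is y = 1988 + 2p.
Short run: 3896 − 7p = 1988 + 2p gives 1908 = 9p, so p = 212.00 and y = 3896 − 7p = 2412.00.
y = 2412.00 is above potential 2090; expectations adjust and SRAS shifts left until y = 2090.
Long run: on the new AD curve, 2090 = 3896 − 7p gives p = 258.00.

Short run: p = 212.00, y = 2412.00. Long run: p = 258.00.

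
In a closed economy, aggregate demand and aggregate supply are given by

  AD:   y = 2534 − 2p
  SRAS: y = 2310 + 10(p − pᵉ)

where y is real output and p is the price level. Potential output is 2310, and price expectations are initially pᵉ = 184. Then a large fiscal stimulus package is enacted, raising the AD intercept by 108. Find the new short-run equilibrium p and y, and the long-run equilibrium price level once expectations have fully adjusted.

AD shifts right: new AD is y = 2642 − 2p. With pᵉ = 184, SRAS is y = 470 + 10p.
Short run: 2642 − 2p = 470 + 10p gives 2172 = 12p, so p = 181 and y = 2642 − 2·181 = 2280.
y = 2280 is below potential 2310; expectations adjust and SRAS shifts right until y = 2310.
Long run: on the new AD curve, 2310 = 2642 − 2p gives p = 166.

Short run: p = 181, y = 2280. Long run: p = 166.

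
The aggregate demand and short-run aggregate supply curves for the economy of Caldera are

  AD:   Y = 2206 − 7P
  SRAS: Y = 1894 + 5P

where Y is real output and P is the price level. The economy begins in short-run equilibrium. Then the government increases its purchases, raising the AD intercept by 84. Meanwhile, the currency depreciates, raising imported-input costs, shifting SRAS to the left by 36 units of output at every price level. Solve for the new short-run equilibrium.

P = 36, Y = 2038

After both shocks: AD is Y = 2290 − 7P and SRAS is Y = 1858 + 5P.
Setting them equal: 432 = 12P, so P = 36.
Y = 2290 − 7·36 = 2038.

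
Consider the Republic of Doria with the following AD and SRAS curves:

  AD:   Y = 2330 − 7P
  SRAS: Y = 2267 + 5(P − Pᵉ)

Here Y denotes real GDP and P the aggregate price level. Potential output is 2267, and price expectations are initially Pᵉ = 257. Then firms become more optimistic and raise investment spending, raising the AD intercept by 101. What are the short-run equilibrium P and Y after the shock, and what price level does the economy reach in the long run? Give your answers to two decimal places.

AD shifts right: new AD is Y = 2431 − 7P. With Pᵉ = 257, SRAS is Y = 982 + 5P.
Short run: 2431 − 7P = 982 + 5P gives 1449 = 12P, so P = 120.75 and Y = 2431 − 7P = 1585.75.
Y = 1585.75 is below potential 2267; expectations adjust and SRAS shifts right until Y = 2267.
Long run: on the new AD curve, 2267 = 2431 − 7P gives P = 23.43.

Short run: P = 120.75, Y = 1585.75. Long run: P = 23.43.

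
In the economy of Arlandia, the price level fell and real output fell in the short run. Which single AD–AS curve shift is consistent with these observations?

P fell and Y fell. An AD shift moves P and Y in the same direction; an SRAS shift moves them in opposite directions.
Here P and Y moved in the same direction, so the AD curve shifted.
Since Y fell, AD shifted left.

AD shifted left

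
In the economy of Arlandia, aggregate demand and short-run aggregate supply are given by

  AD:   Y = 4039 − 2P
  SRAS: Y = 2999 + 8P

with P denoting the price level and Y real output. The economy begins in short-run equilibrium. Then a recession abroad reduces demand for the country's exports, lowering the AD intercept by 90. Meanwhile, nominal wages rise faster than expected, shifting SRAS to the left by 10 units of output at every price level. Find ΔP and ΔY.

After both shocks: AD is Y = 3949 − 2P and SRAS is Y = 2989 + 8P.
Setting them equal: 960 = 10P, so P = 96.
Y = 3949 − 2·96 = 3757.
Initially P = 104, Y = 3831, so ΔP = -8 and ΔY = -74.

ΔP = -8, ΔY = -74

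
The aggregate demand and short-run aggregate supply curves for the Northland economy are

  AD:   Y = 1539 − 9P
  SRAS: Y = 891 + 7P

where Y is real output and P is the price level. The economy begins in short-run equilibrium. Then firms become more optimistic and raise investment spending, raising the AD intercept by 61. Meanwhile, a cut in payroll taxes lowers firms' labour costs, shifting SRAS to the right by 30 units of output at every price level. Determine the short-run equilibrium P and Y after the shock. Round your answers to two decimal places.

After both shocks: AD is Y = 1600 − 9P and SRAS is Y = 921 + 7P.
Setting them equal: 679 = 16P, so P = 42.44.
Substituting into AD, Y = 1218.06.

P = 42.44, Y = 1218.06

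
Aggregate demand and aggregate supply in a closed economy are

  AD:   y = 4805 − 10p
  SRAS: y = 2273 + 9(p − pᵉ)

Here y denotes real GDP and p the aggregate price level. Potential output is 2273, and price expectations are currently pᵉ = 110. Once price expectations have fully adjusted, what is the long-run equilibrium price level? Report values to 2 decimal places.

Long-run p = 253.20

Short run: with pᵉ = 110, SRAS is y = 1283 + 9p. Setting AD = SRAS gives 3522 = 19p, so p = 185.37 and y = 4805 − 10p = 2951.32.
Output 2951.32 is above potential 2273, so over time expected prices rise and SRAS shifts left until y returns to 2273.
Long run: y = 2273 on the AD curve gives 2273 = 4805 − 10p, so p = 253.20.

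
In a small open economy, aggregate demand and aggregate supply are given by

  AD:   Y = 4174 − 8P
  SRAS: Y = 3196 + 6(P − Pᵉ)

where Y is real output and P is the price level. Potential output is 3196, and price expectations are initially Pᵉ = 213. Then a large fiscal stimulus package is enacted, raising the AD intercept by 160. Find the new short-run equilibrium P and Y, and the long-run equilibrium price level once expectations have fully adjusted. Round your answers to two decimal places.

Short run: P = 172.57, Y = 2953.43. Long run: P = 142.25.

AD shifts right: new AD is Y = 4334 − 8P. With Pᵉ = 213, SRAS is Y = 1918 + 6P.
Short run: 4334 − 8P = 1918 + 6P gives 2416 = 14P, so P = 172.57 and Y = 4334 − 8P = 2953.43.
Y = 2953.43 is below potential 3196; expectations adjust and SRAS shifts right until Y = 3196.
Long run: on the new AD curve, 3196 = 4334 − 8P gives P = 142.25.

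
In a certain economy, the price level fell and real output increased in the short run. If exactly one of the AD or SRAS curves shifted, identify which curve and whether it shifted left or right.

P fell and Y rose. An AD shift moves P and Y in the same direction; an SRAS shift moves them in opposite directions.
Here P and Y moved in opposite directions, so the SRAS curve shifted.
Since Y rose, SRAS shifted right.

SRAS shifted right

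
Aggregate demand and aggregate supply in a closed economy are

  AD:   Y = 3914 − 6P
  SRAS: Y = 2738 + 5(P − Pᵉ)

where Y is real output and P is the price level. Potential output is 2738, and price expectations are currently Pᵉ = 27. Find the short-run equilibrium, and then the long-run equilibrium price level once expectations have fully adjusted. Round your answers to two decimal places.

Short run: P = 119.18, Y = 3198.91. Long run: P = 196.00.

Short run: with Pᵉ = 27, SRAS is Y = 2603 + 5P. Setting AD = SRAS gives 1311 = 11P, so P = 119.18 and Y = 3914 − 6P = 3198.91.
Output 3198.91 is above potential 2738, so over time expected prices rise and SRAS shifts left until Y returns to 2738.
Long run: Y = 2738 on the AD curve gives 2738 = 3914 − 6P, so P = 196.00.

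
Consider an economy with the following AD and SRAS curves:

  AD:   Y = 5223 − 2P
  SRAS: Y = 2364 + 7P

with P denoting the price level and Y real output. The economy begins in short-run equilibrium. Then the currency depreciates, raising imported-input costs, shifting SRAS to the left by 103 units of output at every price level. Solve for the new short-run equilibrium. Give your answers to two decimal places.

This is a negative supply shock: SRAS shifts left.
New SRAS: Y = 2261 + 7P.
Set AD = SRAS: 5223 − 2P = 2261 + 7P, so 2962 = 9P and P = 329.11.
Substituting into AD, Y = 4564.78.

P = 329.11, Y = 4564.78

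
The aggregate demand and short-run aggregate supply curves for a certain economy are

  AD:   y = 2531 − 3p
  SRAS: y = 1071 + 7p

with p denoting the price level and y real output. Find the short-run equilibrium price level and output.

Set AD = SRAS: 2531 − 3p = 1071 + 7p, so 1460 = 10p and p = 146.
Then y = 2531 − 3·146 = 2093.

p = 146, y = 2093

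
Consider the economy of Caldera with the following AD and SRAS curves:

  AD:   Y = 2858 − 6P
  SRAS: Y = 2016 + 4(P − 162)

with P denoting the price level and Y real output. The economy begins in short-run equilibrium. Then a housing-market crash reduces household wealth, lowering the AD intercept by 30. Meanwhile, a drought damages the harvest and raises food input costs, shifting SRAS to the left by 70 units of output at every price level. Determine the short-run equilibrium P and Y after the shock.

P = 153, Y = 1910

After both shocks: AD is Y = 2828 − 6P and SRAS is Y = 1298 + 4P.
Setting them equal: 1530 = 10P, so P = 153.
Y = 2828 − 6·153 = 1910.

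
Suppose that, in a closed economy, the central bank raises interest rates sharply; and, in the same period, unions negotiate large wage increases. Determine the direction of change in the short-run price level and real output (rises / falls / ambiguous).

Price level: ambiguous; output: falls

The first event is a negative demand shock: AD shifts left, which by itself pushes P down and Y down.
The second is an adverse supply shock: SRAS shifts left, which by itself pushes P up and Y down.
The two shocks push P in opposite directions, so the effect on P is ambiguous. Both shocks push Y down, so Y falls.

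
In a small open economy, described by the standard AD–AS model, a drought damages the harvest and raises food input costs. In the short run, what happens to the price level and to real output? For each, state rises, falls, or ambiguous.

This is an adverse supply shock: SRAS shifts left.
Moving along the downward-sloping AD curve, P rises and Y falls.

Price level: rises; output: falls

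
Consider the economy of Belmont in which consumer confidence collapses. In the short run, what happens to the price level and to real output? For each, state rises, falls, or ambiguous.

This is a negative demand shock: AD shifts left.
Moving along the upward-sloping SRAS curve, P falls and Y falls.

Price level: falls; output: falls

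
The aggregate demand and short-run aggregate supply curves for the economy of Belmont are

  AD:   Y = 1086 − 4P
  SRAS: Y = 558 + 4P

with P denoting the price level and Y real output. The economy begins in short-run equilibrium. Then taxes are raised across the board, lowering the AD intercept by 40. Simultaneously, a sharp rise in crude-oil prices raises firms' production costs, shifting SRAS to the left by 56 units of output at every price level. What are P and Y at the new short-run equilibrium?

P = 68, Y = 774

After both shocks: AD is Y = 1046 − 4P and SRAS is Y = 502 + 4P.
Setting them equal: 544 = 8P, so P = 68.
Y = 1046 − 4·68 = 774.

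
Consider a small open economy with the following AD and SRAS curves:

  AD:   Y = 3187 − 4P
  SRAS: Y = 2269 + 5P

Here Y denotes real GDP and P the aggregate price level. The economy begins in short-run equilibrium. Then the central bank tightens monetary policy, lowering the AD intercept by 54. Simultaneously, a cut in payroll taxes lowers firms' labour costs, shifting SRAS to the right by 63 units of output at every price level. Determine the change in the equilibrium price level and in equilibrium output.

ΔP = -13, ΔY = -2

After both shocks: AD is Y = 3133 − 4P and SRAS is Y = 2332 + 5P.
Setting them equal: 801 = 9P, so P = 89.
Y = 3133 − 4·89 = 2777.
Initially P = 102, Y = 2779, so ΔP = -13 and ΔY = -2.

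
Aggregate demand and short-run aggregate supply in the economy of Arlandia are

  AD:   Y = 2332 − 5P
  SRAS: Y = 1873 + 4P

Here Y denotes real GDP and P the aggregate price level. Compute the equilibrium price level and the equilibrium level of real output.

Set AD = SRAS: 2332 − 5P = 1873 + 4P, so 459 = 9P and P = 51.
Then Y = 2332 − 5·51 = 2077.

P = 51, Y = 2077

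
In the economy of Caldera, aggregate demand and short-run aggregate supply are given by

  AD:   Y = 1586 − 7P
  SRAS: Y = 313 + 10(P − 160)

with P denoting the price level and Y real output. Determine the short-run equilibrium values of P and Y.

Write SRAS as Y = 313 + 10P − 1600 = 10P − 1287.
Set AD = SRAS: 1586 − 7P = 10P − 1287, so 2873 = 17P and P = 169.
Then Y = 1586 − 7·169 = 403.

P = 169, Y = 403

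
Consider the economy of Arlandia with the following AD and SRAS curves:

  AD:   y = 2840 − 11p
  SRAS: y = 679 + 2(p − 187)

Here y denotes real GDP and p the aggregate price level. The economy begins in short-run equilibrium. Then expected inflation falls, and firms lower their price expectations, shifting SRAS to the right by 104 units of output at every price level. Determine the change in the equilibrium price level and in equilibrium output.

This is a positive supply shock: SRAS shifts right.
New SRAS: y = 409 + 2p.
Set AD = SRAS: 2840 − 11p = 409 + 2p, so 2431 = 13p and p = 187.
y = 2840 − 11·187 = 783.
Initially p = 195, y = 695, so Δp = -8 and Δy = +88.

Δp = -8, Δy = +88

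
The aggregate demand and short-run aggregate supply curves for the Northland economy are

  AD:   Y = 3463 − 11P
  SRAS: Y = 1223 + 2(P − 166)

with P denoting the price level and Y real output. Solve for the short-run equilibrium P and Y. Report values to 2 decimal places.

Write SRAS as Y = 1223 + 2P − 332 = 891 + 2P.
Set AD = SRAS: 3463 − 11P = 891 + 2P, so 2572 = 13P and P = 197.85.
Substituting into AD, Y = 3463 − 11P = 1286.69.

P = 197.85, Y = 1286.69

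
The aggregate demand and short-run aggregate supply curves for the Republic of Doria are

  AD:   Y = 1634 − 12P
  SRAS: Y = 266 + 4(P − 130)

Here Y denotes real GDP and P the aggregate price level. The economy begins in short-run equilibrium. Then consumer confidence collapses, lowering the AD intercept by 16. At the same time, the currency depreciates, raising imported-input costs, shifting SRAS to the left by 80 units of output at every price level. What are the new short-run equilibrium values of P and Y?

After both shocks: AD is Y = 1618 − 12P and SRAS is Y = 4P − 334.
Setting them equal: 1952 = 16P, so P = 122.
Y = 1618 − 12·122 = 154.

P = 122, Y = 154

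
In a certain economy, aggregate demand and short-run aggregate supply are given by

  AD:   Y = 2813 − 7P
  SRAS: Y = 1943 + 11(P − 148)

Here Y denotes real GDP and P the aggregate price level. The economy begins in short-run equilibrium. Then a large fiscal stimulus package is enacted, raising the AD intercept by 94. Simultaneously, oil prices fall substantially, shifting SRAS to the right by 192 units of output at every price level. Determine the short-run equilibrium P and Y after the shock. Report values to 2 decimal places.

After both shocks: AD is Y = 2907 − 7P and SRAS is Y = 507 + 11P.
Setting them equal: 2400 = 18P, so P = 133.33.
Substituting into AD, Y = 1973.67.

P = 133.33, Y = 1973.67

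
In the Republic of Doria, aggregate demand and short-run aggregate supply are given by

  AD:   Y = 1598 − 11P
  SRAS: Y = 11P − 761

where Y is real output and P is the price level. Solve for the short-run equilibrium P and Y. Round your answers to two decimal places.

P = 107.23, Y = 418.50

Set AD = SRAS: 1598 − 11P = 11P − 761, so 2359 = 22P and P = 107.23.
Substituting into AD, Y = 1598 − 11P = 418.50.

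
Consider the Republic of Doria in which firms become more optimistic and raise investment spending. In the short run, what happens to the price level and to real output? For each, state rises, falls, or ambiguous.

Price level: rises; output: rises

This is a positive demand shock: AD shifts right.
Moving along the upward-sloping SRAS curve, P rises and Y rises.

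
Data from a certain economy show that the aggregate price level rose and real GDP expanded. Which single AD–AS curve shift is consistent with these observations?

AD shifted right

P rose and Y rose. An AD shift moves P and Y in the same direction; an SRAS shift moves them in opposite directions.
Here P and Y moved in the same direction, so the AD curve shifted.
Since Y rose, AD shifted right.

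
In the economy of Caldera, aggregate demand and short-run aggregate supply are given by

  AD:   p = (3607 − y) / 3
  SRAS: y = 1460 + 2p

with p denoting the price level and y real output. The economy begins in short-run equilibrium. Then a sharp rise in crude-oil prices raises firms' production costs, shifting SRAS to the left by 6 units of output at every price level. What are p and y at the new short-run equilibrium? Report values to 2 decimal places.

This is a negative supply shock: SRAS shifts left.
New SRAS: y = 1454 + 2p.
Set AD = SRAS: 3607 − 3p = 1454 + 2p, so 2153 = 5p and p = 430.60.
Substituting into AD, y = 2315.20.

p = 430.60, y = 2315.20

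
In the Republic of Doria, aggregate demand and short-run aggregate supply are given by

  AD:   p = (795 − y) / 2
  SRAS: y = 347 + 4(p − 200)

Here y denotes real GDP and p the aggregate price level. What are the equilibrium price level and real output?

p = 208, y = 379

Write SRAS as y = 347 + 4p − 800 = 4p − 453.
Rearrange AD to y = 795 − 2p.
Set AD = SRAS: 795 − 2p = 4p − 453, so 1248 = 6p and p = 208.
Then y = 795 − 2·208 = 379.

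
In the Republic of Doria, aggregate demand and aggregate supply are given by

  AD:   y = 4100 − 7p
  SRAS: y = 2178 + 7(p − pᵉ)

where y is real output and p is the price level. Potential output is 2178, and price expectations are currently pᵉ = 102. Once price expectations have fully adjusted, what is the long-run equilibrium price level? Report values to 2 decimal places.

Long-run p = 274.57

Short run: with pᵉ = 102, SRAS is y = 1464 + 7p. Setting AD = SRAS gives 2636 = 14p, so p = 188.29 and y = 4100 − 7p = 2782.00.
Output 2782.00 is above potential 2178, so over time expected prices rise and SRAS shifts left until y returns to 2178.
Long run: y = 2178 on the AD curve gives 2178 = 4100 − 7p, so p = 274.57.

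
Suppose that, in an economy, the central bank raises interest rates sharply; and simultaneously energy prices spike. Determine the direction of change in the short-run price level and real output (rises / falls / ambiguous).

Price level: ambiguous; output: falls

The first event is a negative demand shock: AD shifts left, which by itself pushes P down and Y down.
The second is an adverse supply shock: SRAS shifts left, which by itself pushes P up and Y down.
The two shocks push P in opposite directions, so the effect on P is ambiguous. Both shocks push Y down, so Y falls.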